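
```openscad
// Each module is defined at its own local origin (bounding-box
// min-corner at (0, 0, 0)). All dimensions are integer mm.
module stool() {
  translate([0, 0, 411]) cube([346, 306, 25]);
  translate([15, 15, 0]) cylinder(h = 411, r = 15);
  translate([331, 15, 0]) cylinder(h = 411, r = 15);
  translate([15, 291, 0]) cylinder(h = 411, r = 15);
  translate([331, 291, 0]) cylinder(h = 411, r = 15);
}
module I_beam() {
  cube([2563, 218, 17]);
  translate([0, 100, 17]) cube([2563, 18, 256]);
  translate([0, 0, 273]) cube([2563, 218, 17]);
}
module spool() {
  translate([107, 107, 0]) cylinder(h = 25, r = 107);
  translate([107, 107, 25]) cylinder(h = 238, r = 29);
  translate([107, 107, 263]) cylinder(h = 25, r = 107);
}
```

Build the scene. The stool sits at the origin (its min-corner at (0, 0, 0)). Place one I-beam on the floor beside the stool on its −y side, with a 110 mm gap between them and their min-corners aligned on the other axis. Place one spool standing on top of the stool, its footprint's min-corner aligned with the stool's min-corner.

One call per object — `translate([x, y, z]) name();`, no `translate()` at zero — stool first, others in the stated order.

stool();
translate([0, -328, 0]) I_beam();
translate([0, 0, 436]) spool();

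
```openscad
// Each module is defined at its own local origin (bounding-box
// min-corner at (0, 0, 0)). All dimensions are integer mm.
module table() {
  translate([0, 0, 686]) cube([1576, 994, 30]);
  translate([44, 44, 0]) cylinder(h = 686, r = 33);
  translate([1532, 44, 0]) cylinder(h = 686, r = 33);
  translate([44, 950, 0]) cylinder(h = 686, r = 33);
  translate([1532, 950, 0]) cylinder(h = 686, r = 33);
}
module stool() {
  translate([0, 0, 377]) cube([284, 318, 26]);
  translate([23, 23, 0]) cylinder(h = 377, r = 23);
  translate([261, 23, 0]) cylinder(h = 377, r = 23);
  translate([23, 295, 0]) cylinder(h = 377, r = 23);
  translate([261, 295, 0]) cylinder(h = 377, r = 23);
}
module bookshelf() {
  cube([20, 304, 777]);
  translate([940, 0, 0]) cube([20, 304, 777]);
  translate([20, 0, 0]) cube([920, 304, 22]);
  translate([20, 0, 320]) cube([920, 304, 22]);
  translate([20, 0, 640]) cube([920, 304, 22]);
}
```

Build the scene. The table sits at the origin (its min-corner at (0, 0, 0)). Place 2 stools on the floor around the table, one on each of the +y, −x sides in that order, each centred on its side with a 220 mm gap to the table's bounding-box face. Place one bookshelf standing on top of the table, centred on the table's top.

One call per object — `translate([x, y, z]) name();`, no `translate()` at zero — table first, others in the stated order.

table();
translate([646, 1214, 0]) stool();
translate([-504, 338, 0]) stool();
translate([308, 345, 716]) bookshelf();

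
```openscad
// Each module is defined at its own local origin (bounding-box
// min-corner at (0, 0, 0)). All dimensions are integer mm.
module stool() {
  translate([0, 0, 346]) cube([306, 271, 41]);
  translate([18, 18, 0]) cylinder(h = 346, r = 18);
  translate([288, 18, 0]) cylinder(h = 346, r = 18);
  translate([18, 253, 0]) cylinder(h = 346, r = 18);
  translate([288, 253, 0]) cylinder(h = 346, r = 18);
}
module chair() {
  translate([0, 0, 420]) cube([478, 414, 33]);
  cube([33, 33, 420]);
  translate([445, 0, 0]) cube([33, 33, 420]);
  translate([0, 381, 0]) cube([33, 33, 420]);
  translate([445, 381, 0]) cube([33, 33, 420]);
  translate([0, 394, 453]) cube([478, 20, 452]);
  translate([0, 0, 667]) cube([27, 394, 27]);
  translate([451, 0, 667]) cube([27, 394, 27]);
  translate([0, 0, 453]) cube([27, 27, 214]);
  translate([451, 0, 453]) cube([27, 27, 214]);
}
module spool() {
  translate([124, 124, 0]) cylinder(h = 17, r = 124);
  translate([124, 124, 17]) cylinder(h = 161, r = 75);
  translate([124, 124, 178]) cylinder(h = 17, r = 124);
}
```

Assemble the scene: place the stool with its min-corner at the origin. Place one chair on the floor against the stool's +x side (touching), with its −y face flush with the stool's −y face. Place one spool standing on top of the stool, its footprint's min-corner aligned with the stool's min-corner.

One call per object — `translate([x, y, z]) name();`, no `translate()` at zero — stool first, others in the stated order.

stool();
translate([306, 0, 0]) chair();
translate([0, 0, 387]) spool();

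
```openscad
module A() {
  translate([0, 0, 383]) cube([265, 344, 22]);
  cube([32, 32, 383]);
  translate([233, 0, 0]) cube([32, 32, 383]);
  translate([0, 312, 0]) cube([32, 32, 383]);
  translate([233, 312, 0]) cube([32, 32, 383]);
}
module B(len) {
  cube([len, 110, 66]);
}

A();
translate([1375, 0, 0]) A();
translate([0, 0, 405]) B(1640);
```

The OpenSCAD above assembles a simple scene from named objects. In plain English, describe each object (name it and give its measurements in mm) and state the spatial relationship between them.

A is a four-legged stool. The seat is 265×344 mm, 22 mm thick, top at z = 405 mm. It stands on four square legs, each 32×32 mm in cross-section, from z = 0 to the seat underside, each flush with a corner of the seat.

B is a rectangular beam 1640 mm long (x), 110 mm deep (y), 66 mm thick (z).

The beam spans the tops of two stools placed 1110 mm apart, resting at z = 405 mm.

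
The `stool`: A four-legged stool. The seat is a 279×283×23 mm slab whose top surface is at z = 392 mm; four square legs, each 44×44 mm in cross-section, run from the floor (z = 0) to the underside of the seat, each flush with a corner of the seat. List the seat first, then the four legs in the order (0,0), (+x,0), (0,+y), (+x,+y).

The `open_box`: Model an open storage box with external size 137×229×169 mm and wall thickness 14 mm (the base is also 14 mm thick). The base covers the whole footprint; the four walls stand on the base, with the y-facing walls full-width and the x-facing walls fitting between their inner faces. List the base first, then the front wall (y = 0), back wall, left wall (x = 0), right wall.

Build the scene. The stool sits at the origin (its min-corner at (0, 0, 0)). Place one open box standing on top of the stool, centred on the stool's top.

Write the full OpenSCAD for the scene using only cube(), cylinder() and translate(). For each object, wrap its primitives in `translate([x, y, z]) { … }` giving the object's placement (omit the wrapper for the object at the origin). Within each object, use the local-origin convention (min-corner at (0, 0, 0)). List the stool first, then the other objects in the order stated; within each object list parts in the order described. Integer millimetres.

translate([0, 0, 369]) cube([279, 283, 23]);
cube([44, 44, 369]);
translate([235, 0, 0]) cube([44, 44, 369]);
translate([0, 239, 0]) cube([44, 44, 369]);
translate([235, 239, 0]) cube([44, 44, 369]);
translate([71, 27, 392]) {
  cube([137, 229, 14]);
  translate([0, 0, 14]) cube([137, 14, 155]);
  translate([0, 215, 14]) cube([137, 14, 155]);
  translate([0, 14, 14]) cube([14, 201, 155]);
  translate([123, 14, 14]) cube([14, 201, 155]);
}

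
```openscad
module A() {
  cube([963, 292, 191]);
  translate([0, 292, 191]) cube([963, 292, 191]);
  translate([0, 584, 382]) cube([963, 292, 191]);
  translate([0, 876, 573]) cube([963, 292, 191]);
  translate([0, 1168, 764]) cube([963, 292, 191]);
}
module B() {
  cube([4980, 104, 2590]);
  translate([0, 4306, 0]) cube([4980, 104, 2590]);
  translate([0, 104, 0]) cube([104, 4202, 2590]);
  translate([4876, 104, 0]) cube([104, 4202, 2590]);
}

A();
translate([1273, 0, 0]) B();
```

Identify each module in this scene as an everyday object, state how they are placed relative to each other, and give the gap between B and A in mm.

The house frame's nearest face is 310 mm from the staircase's +x face.

A is a staircase. B is a house frame. The house frame is on the floor beside the staircase on its +x side. The gap between the house frame and the staircase is 310 mm.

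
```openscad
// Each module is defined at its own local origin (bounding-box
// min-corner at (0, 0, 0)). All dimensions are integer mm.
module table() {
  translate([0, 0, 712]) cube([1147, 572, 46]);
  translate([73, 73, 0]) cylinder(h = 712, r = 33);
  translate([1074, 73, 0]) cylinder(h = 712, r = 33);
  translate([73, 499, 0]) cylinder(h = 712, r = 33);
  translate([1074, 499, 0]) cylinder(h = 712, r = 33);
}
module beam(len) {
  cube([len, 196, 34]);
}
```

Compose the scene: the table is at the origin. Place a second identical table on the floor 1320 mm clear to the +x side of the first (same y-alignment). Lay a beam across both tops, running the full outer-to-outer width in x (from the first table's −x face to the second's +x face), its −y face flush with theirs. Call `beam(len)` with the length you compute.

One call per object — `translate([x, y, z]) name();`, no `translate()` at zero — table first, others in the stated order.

table();
translate([2467, 0, 0]) table();
translate([0, 0, 758]) beam(3614);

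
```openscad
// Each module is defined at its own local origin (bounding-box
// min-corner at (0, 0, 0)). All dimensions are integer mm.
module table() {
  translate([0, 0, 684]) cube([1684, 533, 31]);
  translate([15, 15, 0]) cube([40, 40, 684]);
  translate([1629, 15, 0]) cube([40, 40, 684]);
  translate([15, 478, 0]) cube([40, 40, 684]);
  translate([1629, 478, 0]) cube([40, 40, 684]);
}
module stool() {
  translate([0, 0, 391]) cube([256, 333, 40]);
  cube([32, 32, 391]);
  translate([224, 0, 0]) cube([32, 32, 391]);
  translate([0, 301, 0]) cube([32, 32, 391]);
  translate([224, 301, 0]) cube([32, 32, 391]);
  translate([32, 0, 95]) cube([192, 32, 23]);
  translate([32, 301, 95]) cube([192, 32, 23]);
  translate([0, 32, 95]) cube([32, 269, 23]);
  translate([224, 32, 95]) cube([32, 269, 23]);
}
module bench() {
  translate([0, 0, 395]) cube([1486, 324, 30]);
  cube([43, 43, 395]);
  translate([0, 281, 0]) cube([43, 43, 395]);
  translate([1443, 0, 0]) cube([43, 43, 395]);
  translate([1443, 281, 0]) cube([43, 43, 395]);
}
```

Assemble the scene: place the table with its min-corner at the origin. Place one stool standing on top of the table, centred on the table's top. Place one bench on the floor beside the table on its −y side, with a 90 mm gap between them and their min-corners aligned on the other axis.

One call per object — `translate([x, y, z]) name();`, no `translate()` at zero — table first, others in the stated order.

table();
translate([714, 100, 715]) stool();
translate([0, -414, 0]) bench();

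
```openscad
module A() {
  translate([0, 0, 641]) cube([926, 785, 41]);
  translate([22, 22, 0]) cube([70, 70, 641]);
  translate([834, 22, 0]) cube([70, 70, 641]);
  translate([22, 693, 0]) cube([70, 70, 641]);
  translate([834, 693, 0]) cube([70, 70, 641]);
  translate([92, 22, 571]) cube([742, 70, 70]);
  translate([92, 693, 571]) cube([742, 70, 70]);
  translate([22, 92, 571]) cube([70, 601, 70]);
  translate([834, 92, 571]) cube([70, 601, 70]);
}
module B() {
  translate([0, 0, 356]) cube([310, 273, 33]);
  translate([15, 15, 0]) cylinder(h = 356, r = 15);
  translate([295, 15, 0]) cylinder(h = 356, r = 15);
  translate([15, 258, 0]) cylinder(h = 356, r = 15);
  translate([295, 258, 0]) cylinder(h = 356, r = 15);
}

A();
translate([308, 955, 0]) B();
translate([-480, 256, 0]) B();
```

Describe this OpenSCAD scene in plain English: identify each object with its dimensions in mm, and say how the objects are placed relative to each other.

A is a rectangular dining table. The top is 926×785×41 mm with its upper surface at z = 682 mm. It stands on four 70×70 mm square legs, each inset 22 mm from the nearest pair of top edges, running from the floor to the underside of the top. Four apron rails, 70 mm thick and 70 mm tall, run between adjacent legs with their top edges flush with the underside of the top and their outer faces flush with the legs' outer faces.

B is a four-legged stool. The seat is 310×273 mm, 33 mm thick, top at z = 389 mm. It stands on four round legs, each 30 mm in diameter, from z = 0 to the seat underside, each leg's axis is inset half a diameter from the nearest pair of seat edges (so the leg's bounding box is flush with the corner).

Two stools sit around the table at the +y, −x sides.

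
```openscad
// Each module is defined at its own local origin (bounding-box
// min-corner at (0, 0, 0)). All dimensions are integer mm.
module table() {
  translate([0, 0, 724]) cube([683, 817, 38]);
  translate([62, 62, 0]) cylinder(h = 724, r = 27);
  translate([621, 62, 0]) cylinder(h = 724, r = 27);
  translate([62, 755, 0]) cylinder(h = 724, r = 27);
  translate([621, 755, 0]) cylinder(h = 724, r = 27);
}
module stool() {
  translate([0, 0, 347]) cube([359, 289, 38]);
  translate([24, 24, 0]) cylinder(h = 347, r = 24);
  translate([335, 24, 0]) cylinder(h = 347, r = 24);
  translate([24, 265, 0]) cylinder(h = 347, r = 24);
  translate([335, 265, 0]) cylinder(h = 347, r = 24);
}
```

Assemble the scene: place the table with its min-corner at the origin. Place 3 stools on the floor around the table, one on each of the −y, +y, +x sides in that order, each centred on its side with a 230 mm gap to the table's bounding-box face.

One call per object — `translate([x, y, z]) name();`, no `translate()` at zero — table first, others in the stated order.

table();
translate([162, -519, 0]) stool();
translate([162, 1047, 0]) stool();
translate([913, 264, 0]) stool();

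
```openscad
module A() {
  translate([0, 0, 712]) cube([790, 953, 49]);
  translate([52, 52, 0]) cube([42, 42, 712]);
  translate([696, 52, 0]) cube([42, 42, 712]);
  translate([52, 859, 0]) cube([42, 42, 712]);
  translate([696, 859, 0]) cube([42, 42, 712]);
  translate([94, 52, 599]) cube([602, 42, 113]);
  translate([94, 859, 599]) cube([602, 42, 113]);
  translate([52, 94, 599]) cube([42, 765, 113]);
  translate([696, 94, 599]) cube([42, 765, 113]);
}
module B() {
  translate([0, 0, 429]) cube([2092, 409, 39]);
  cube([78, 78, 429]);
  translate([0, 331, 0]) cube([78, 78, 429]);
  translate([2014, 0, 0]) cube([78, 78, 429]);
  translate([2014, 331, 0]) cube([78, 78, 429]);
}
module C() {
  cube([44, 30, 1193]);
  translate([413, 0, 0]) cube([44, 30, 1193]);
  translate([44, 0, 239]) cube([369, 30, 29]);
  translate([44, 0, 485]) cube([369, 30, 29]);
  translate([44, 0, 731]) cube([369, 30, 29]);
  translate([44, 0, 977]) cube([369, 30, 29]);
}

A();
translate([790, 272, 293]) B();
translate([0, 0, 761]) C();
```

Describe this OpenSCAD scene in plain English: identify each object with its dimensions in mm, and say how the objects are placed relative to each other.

A is a rectangular dining table. The top is 790×953×49 mm with its upper surface at z = 761 mm. It stands on four 42×42 mm square legs, each inset 52 mm from the nearest pair of top edges, running from the floor to the underside of the top. Four apron rails, 42 mm thick and 113 mm tall, run between adjacent legs with their top edges flush with the underside of the top and their outer faces flush with the legs' outer faces.

B is a bench: a 2092×409 mm seat slab, 39 mm thick, top at z = 468 mm, on four 78×78 mm square legs flush with the seat corners and standing on z = 0.

C is a wooden ladder with two side rails of 44×30 mm section and 1193 mm height, set 457 mm apart overall. Between them run 4 rectangular rungs (30 mm deep, 29 mm thick), front faces flush with the rails' −y face. The bottom of the first rung is 239 mm above the floor and each subsequent rung is 246 mm higher than the one below.

The bench is beside the table with their tops flush at z = 761. The ladder is on top of the table.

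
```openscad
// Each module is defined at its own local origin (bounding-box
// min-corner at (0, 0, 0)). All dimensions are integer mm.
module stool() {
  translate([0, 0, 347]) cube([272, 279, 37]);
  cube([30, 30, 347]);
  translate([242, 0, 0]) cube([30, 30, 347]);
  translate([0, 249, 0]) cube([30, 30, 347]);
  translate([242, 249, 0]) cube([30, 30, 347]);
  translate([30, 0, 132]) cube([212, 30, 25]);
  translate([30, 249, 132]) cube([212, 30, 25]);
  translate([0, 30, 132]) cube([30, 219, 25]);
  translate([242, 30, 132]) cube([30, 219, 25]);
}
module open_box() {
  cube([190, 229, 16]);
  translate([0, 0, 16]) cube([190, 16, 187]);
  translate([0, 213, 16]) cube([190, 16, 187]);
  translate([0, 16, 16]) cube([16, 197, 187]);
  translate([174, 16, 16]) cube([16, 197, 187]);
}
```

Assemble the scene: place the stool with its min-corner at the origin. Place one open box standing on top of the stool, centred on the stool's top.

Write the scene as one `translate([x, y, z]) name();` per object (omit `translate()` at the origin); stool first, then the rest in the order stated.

stool();
translate([41, 25, 384]) open_box();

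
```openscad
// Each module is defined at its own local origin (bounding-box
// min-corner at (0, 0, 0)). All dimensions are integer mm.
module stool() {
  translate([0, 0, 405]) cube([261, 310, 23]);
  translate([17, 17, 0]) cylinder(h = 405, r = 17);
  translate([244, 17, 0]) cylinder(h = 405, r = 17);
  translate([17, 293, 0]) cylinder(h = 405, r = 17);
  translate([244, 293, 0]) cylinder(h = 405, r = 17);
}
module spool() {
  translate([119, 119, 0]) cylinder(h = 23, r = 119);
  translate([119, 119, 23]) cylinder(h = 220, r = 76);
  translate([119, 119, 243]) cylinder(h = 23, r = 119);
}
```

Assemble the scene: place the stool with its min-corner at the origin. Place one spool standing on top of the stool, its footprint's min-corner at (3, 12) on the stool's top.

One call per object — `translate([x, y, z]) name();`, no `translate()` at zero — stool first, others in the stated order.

stool();
translate([3, 12, 428]) spool();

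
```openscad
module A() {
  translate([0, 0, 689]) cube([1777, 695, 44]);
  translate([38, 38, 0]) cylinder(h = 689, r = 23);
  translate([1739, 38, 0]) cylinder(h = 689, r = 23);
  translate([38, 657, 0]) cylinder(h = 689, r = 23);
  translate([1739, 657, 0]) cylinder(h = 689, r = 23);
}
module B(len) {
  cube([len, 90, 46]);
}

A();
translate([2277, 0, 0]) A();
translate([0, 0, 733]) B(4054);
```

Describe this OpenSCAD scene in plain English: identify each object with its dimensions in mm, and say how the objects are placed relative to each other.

A is a table: top 1777 mm (x) × 695 mm (y), 44 mm thick, upper face at z = 733 mm, on four round legs of 46 mm diameter, each leg's bounding box inset 15 mm from the nearest pair of top edges, running from z = 0 to the bottom of the top.

B is a rectangular beam 4054 mm long (x), 90 mm deep (y), 46 mm thick (z).

The beam spans the tops of two tables placed 500 mm apart, resting at z = 733 mm.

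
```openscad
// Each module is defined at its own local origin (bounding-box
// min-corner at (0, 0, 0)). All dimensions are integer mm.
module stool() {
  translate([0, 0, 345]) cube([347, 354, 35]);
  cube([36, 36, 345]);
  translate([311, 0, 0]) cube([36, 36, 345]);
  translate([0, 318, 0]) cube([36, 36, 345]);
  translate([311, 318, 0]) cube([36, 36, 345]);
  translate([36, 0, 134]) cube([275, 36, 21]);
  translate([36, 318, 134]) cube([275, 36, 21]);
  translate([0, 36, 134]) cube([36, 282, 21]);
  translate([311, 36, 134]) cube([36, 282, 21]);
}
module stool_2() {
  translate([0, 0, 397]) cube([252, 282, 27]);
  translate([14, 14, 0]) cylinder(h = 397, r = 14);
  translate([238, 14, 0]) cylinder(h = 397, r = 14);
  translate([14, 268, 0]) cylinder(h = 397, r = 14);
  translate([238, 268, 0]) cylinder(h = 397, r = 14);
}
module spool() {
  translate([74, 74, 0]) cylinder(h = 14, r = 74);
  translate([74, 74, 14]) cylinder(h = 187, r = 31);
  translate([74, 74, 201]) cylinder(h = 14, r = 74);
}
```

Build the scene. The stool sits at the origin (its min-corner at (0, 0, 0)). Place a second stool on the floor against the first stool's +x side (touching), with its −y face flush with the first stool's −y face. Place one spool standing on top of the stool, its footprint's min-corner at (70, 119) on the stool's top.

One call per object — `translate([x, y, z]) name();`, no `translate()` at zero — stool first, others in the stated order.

stool();
translate([347, 0, 0]) stool_2();
translate([70, 119, 380]) spool();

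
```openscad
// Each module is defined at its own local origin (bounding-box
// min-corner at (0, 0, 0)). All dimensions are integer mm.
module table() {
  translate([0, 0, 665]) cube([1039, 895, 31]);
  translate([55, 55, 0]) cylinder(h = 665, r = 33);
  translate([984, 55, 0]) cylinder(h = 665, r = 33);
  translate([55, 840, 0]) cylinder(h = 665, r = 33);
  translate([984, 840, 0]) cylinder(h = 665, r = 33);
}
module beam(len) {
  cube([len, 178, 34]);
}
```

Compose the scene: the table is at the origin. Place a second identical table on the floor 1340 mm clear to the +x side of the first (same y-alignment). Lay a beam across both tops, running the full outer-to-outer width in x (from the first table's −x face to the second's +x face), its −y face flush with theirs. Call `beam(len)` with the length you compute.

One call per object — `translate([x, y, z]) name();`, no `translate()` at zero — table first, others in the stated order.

table();
translate([2379, 0, 0]) table();
translate([0, 0, 696]) beam(3418);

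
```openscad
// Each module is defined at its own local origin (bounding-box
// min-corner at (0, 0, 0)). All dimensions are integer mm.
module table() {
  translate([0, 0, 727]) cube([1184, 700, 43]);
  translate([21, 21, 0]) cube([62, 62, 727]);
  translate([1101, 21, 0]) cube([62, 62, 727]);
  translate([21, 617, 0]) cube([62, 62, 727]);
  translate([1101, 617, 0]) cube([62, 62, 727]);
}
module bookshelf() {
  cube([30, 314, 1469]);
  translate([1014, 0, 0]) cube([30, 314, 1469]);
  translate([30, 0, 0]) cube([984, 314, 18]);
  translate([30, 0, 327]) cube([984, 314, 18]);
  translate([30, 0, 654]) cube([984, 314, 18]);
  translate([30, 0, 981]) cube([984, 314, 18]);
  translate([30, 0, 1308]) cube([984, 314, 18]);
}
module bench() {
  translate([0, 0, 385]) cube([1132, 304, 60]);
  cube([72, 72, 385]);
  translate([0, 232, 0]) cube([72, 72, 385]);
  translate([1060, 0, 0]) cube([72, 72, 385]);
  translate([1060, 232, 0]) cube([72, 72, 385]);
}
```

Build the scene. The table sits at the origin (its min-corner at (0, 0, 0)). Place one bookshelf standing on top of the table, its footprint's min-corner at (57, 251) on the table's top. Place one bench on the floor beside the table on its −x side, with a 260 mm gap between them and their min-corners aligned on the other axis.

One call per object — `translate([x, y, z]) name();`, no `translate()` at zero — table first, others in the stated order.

table();
translate([57, 251, 770]) bookshelf();
translate([-1392, 0, 0]) bench();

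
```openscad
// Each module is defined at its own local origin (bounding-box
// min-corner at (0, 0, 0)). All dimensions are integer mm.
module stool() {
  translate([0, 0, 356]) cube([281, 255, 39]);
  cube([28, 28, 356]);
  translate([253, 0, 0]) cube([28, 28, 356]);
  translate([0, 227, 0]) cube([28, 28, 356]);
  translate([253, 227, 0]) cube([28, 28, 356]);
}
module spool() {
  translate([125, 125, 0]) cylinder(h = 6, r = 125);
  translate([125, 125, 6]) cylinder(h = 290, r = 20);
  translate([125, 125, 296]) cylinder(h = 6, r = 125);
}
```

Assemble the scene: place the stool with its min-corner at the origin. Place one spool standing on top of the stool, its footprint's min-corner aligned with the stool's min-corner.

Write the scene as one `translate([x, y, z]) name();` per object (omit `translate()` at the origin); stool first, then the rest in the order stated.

stool();
translate([0, 0, 395]) spool();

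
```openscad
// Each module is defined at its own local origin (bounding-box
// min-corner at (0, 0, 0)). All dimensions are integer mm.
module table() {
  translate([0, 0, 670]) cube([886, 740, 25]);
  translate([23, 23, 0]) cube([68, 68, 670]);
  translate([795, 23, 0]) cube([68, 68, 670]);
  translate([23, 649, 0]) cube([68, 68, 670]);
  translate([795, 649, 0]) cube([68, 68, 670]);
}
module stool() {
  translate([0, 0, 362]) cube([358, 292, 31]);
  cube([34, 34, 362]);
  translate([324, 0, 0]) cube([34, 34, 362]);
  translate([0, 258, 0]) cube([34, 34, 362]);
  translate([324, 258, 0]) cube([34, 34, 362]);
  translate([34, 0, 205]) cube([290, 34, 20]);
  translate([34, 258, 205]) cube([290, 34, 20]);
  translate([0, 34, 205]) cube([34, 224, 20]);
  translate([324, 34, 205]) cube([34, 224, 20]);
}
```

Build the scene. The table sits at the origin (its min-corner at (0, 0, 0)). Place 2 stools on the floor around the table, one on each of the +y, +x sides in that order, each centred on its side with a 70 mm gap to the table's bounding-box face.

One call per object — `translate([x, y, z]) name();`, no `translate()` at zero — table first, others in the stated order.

table();
translate([264, 810, 0]) stool();
translate([956, 224, 0]) stool();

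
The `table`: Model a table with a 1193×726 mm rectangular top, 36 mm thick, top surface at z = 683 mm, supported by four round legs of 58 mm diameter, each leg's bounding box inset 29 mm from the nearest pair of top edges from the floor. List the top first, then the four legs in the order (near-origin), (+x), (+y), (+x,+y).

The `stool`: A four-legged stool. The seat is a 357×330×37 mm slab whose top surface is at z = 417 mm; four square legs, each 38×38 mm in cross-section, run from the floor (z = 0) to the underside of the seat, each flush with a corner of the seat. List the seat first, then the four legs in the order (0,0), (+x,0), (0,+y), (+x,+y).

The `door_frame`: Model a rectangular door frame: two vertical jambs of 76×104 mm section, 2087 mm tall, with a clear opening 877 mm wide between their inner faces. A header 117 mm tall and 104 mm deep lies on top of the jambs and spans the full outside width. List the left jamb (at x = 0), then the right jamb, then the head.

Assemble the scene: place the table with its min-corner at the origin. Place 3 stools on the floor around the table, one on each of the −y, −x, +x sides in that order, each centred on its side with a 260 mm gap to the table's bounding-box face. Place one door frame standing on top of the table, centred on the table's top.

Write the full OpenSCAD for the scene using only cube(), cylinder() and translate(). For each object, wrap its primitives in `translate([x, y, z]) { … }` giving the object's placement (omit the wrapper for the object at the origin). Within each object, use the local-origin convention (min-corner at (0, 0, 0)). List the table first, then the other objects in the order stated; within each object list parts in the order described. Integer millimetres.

translate([0, 0, 647]) cube([1193, 726, 36]);
translate([58, 58, 0]) cylinder(h = 647, r = 29);
translate([1135, 58, 0]) cylinder(h = 647, r = 29);
translate([58, 668, 0]) cylinder(h = 647, r = 29);
translate([1135, 668, 0]) cylinder(h = 647, r = 29);
translate([418, -590, 0]) {
  translate([0, 0, 380]) cube([357, 330, 37]);
  cube([38, 38, 380]);
  translate([319, 0, 0]) cube([38, 38, 380]);
  translate([0, 292, 0]) cube([38, 38, 380]);
  translate([319, 292, 0]) cube([38, 38, 380]);
}
translate([-617, 198, 0]) {
  translate([0, 0, 380]) cube([357, 330, 37]);
  cube([38, 38, 380]);
  translate([319, 0, 0]) cube([38, 38, 380]);
  translate([0, 292, 0]) cube([38, 38, 380]);
  translate([319, 292, 0]) cube([38, 38, 380]);
}
translate([1453, 198, 0]) {
  translate([0, 0, 380]) cube([357, 330, 37]);
  cube([38, 38, 380]);
  translate([319, 0, 0]) cube([38, 38, 380]);
  translate([0, 292, 0]) cube([38, 38, 380]);
  translate([319, 292, 0]) cube([38, 38, 380]);
}
translate([82, 311, 683]) {
  cube([76, 104, 2087]);
  translate([953, 0, 0]) cube([76, 104, 2087]);
  translate([0, 0, 2087]) cube([1029, 104, 117]);
}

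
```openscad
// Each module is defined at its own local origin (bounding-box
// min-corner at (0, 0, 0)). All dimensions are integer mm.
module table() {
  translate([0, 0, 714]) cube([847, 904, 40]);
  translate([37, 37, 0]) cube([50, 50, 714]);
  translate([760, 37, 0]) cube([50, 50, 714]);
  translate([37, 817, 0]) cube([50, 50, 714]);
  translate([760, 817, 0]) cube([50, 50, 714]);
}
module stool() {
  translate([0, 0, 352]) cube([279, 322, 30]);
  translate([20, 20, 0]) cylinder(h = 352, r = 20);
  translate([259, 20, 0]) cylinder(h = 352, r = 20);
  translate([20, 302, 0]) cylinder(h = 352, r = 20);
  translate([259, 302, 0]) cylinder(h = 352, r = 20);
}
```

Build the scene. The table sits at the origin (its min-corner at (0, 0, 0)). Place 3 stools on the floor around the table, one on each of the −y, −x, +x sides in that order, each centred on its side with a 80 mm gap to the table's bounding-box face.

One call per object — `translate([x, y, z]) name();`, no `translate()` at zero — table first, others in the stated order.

table();
translate([284, -402, 0]) stool();
translate([-359, 291, 0]) stool();
translate([927, 291, 0]) stool();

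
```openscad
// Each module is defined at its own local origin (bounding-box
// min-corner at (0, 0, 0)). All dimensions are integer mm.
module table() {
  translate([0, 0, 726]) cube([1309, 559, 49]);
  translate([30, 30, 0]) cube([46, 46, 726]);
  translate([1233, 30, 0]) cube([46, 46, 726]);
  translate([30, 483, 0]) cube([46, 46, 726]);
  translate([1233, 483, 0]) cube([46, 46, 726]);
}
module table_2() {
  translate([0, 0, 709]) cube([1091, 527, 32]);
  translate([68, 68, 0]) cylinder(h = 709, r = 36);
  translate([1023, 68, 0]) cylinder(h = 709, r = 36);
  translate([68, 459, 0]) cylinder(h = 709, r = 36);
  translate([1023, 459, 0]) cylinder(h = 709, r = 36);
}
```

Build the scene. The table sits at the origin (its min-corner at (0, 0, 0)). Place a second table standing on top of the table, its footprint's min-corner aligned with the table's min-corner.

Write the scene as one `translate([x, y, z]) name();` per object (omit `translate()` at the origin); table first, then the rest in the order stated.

table();
translate([0, 0, 775]) table_2();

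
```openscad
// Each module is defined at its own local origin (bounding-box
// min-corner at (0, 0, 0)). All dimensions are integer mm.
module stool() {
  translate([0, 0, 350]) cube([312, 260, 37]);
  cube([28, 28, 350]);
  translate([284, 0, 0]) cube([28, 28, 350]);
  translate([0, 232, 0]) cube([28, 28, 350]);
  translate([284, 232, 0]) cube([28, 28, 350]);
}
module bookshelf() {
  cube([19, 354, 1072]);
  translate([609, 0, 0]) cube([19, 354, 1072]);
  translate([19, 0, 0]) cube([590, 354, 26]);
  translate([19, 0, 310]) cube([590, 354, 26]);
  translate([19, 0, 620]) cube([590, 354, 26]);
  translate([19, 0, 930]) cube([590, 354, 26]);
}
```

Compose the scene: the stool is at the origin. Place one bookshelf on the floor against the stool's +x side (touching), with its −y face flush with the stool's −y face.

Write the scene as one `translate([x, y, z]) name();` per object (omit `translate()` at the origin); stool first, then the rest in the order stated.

stool();
translate([312, 0, 0]) bookshelf();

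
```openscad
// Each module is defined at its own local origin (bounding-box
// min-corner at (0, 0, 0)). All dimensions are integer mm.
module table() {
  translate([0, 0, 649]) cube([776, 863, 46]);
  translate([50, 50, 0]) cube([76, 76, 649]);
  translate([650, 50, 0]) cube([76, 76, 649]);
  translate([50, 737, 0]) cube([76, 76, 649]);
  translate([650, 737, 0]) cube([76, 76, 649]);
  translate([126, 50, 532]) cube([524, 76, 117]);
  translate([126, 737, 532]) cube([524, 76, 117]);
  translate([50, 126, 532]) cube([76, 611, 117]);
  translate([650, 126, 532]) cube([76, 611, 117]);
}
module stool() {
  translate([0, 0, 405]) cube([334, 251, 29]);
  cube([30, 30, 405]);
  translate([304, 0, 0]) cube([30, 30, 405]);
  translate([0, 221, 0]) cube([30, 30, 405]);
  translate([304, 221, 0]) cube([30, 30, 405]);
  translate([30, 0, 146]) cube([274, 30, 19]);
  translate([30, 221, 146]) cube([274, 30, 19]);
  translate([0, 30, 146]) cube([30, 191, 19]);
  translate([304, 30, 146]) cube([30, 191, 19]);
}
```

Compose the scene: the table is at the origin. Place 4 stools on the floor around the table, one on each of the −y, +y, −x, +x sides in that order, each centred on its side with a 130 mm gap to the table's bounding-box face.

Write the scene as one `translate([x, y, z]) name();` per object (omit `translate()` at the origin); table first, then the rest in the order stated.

table();
translate([221, -381, 0]) stool();
translate([221, 993, 0]) stool();
translate([-464, 306, 0]) stool();
translate([906, 306, 0]) stool();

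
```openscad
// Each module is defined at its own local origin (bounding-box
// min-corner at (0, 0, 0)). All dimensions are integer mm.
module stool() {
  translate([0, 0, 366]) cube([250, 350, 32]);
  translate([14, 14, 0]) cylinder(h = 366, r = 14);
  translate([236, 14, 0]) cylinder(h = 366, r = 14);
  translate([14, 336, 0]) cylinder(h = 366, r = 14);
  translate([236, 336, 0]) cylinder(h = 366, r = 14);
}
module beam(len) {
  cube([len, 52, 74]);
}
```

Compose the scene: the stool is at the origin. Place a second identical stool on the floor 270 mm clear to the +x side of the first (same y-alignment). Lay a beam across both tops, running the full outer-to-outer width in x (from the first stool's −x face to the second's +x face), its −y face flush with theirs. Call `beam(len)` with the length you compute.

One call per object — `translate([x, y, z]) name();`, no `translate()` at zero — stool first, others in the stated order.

stool();
translate([520, 0, 0]) stool();
translate([0, 0, 398]) beam(770);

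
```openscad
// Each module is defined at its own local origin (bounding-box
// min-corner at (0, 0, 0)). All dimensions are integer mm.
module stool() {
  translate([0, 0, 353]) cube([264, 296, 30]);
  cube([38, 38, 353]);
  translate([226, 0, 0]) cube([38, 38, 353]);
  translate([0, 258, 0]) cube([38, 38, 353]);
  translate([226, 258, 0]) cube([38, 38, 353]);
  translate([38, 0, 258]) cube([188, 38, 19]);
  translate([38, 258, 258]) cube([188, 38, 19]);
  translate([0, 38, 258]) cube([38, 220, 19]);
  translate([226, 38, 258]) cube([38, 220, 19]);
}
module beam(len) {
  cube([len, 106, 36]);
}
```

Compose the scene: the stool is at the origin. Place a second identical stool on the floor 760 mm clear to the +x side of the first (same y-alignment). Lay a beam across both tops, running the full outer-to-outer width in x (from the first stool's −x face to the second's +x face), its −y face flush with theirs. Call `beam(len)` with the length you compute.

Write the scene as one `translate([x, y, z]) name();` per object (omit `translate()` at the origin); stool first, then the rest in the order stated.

stool();
translate([1024, 0, 0]) stool();
translate([0, 0, 383]) beam(1288);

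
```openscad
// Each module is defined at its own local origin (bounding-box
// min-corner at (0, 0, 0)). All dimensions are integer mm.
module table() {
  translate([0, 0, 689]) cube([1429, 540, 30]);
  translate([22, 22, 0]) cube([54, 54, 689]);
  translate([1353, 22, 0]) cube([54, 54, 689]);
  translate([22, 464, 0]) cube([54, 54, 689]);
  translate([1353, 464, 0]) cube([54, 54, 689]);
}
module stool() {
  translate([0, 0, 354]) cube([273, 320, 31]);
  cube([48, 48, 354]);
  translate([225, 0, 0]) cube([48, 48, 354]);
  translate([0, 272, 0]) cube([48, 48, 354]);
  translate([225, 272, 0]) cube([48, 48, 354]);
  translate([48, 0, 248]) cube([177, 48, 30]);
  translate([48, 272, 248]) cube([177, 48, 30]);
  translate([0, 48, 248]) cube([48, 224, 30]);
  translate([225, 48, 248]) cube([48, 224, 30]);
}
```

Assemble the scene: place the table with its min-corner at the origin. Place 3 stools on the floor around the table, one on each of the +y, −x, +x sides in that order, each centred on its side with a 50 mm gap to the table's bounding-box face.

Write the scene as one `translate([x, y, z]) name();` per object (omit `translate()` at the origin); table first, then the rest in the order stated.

table();
translate([578, 590, 0]) stool();
translate([-323, 110, 0]) stool();
translate([1479, 110, 0]) stool();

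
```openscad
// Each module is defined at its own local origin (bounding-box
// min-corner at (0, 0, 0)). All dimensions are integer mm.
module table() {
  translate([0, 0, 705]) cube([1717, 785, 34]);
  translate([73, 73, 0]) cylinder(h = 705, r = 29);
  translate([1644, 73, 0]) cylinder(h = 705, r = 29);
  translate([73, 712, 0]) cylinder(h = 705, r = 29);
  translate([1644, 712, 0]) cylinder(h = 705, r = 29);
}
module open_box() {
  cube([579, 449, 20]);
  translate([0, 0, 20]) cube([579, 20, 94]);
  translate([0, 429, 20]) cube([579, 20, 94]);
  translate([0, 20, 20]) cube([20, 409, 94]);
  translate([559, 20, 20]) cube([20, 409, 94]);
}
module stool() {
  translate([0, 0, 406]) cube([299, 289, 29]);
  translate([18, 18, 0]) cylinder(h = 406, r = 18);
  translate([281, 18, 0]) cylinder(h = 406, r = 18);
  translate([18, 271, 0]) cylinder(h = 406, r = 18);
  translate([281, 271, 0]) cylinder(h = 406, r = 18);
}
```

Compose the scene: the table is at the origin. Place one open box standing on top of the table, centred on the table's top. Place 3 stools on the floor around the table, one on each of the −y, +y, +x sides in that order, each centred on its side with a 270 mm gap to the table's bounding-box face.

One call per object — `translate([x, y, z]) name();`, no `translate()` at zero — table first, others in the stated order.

table();
translate([569, 168, 739]) open_box();
translate([709, -559, 0]) stool();
translate([709, 1055, 0]) stool();
translate([1987, 248, 0]) stool();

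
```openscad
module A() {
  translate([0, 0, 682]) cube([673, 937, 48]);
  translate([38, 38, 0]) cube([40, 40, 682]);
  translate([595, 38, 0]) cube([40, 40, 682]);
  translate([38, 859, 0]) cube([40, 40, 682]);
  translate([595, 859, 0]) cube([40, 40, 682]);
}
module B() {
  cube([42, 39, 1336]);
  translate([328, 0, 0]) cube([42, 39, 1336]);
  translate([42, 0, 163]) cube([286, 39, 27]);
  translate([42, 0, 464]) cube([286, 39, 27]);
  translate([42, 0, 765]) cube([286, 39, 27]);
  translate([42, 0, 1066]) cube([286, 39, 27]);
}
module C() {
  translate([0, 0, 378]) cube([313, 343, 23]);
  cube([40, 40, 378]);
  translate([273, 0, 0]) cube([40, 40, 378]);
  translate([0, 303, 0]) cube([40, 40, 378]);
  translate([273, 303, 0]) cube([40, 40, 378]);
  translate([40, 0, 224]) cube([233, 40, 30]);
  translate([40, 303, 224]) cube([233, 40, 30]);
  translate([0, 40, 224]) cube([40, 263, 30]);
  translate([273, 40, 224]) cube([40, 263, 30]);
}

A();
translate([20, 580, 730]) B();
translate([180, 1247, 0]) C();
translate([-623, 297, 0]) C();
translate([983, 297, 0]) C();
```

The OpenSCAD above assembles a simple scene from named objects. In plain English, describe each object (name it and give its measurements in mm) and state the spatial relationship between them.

A is a rectangular dining table. The top is 673×937×48 mm with its upper surface at z = 730 mm. It stands on four 40×40 mm square legs, each inset 38 mm from the nearest pair of top edges, running from the floor to the underside of the top.

B is a straight ladder. Two 42×39 mm vertical rails, 1336 mm tall, stand 370 mm apart (outside-to-outside) with their front faces coplanar on the −y side. 4 rungs, each 39 mm deep and 27 mm tall, span between the inner faces of the rails, front faces flush with the rails. The lowest rung's underside is at z = 163 mm and rungs are spaced 301 mm apart (underside to underside).

C is a simple wooden stool: a rectangular seat 313 mm (x) by 343 mm (y), 23 mm thick, top face at z = 401 mm, on four square legs, each 40×40 mm in cross-section. The legs rest on z = 0, each flush with a corner of the seat. Four stretchers, 40 mm wide and 30 mm tall, connect adjacent legs with their undersides at z = 224 mm, each running between the inner faces of the legs it joins and aligned with the legs' outer faces on the other axis.

The ladder is on top of the table. Three stools sit around the table at the +y, −x, +x sides.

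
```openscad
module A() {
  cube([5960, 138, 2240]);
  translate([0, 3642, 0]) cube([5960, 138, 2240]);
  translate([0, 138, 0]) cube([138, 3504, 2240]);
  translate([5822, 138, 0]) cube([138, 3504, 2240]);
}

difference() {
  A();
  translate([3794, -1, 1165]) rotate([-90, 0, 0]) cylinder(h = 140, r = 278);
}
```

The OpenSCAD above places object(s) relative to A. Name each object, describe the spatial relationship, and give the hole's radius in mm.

The subtracted cylinder has r = 278 mm.

A is a house frame. The house frame has a circular hole through its front wall. The hole's radius is 278 mm.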